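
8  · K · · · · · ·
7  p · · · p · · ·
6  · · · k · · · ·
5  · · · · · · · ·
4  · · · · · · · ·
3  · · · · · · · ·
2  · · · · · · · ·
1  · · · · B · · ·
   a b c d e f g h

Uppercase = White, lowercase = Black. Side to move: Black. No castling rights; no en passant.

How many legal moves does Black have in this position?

Black to move; king on d6.
In check: no.
Legal moves: Kd7, Ke6, Kc6, Ke5, Kd5, Kc5, e6, a6, e5, a5.
Count: 10.

10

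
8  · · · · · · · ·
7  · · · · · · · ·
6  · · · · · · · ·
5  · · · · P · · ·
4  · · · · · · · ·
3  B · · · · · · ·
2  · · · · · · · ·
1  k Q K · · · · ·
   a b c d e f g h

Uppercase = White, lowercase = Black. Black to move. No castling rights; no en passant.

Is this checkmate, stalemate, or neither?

checkmate

Black to move; black king on a1.
In check: yes, from the white queen on b1.
King squares — b1: attacked by Kc1; a2: attacked by Qb1; b2: attacked by Qb1.
Legal moves for Black: none.
In check with no legal moves → checkmate.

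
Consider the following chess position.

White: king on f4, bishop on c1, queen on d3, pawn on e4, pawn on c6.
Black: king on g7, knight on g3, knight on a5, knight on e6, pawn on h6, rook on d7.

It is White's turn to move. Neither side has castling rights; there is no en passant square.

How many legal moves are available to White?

White to move; king on f4.
In check: yes, from the black knight on e6.
Legal moves: Ke5, Kg4, Kxg3, Kf3, Ke3.
Count: 5.

5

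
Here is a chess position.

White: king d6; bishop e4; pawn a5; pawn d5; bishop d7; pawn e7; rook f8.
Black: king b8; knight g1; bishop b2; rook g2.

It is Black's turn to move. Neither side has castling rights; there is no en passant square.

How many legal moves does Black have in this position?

Black to move; king on b8.
In check: yes, from the white rook on f8.
Legal moves: Kb7, Ka7.
Count: 2.

2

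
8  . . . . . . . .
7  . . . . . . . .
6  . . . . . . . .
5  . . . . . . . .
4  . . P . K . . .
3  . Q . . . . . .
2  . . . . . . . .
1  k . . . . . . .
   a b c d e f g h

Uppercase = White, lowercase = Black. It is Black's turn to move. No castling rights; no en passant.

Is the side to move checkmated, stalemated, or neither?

Black to move; black king on a1.
In check: no.
King squares — b1: attacked by Qb3; a2: attacked by Qb3; b2: attacked by Qb3.
Legal moves for Black: none.
Not in check and no legal moves → stalemate.

stalemate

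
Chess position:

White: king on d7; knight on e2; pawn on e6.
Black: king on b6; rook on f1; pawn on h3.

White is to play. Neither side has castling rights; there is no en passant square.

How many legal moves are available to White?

12

White to move; king on d7.
In check: no.
Legal moves: Ke8, Kd8, Kc8, Ke7, Kd6, Nf4, Nd4, Ng3, Nc3, Ng1, Nc1, e7.
Count: 12.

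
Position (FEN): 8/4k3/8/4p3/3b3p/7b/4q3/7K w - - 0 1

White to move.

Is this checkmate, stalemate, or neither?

White to move; white king on h1.
In check: no.
King squares — g1: attacked by Bd4; g2: attacked by Qe2; h2: attacked by Qe2.
Legal moves for White: none.
Not in check and no legal moves → stalemate.

stalemate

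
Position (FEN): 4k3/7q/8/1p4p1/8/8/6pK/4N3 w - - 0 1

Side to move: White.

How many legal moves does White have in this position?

White to move; king on h2.
In check: yes, from the black queen on h7.
Legal moves: Kg3, Kxg2, Kg1.
Count: 3.

3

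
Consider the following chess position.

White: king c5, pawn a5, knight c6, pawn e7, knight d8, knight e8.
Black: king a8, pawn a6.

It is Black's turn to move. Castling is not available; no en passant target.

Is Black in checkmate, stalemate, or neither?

stalemate

Black to move; black king on a8.
In check: no.
King squares — a7: attacked by Nc6; b7: attacked by Nd8; b8: attacked by Nc6.
Legal moves for Black: none.
Not in check and no legal moves → stalemate.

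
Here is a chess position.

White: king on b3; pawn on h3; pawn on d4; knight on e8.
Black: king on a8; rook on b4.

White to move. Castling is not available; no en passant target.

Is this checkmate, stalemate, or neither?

White to move; white king on b3.
In check: yes, from the black rook on b4.
King squares — a2: available; b2: attacked by Rb4; c2: available; a3: available; c3: available; a4: attacked by Rb4; b4: available; c4: attacked by Rb4.
Legal moves for White: Kxb4, Kc3, Ka3, Kc2, Ka2.
White is in check but has 5 legal moves → neither.

neither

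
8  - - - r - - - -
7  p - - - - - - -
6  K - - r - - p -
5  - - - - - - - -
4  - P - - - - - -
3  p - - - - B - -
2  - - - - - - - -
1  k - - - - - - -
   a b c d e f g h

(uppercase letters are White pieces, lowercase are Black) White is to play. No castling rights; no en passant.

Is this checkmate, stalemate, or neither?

neither

White to move; white king on a6.
In check: yes, from the black rook on d6.
Legal moves for White: Kb7, Kxa7, Kb5, Ka5, Bc6.
White is in check but has 5 legal moves → neither.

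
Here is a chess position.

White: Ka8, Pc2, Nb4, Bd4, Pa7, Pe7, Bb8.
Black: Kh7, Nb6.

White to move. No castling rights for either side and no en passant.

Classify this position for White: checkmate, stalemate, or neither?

neither

White to move; white king on a8.
In check: yes, from the black knight on b6.
King squares — a7: own pawn; b7: available; b8: own bishop.
Legal moves for White: Kb7, Bxb6.
White is in check but has 2 legal moves → neither.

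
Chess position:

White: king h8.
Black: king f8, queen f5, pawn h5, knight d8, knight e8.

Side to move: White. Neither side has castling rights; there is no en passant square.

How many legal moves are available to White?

White to move; king on h8.
In check: no.
Legal moves: none.
Count: 0.

0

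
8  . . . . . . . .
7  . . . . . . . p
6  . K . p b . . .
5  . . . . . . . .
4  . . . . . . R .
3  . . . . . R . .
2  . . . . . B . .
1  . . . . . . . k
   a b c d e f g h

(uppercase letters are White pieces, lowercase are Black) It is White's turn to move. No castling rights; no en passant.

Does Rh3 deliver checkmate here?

After Rh3: black king on h1; in check: yes, from the white rook on h3.
King squares — g1: attacked by Bf2; g2: attacked by Rg4; h2: attacked by Rh3.
Black has no legal moves → checkmate.

yes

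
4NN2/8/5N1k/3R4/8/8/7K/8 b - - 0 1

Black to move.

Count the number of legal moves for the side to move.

Black to move; king on h6.
In check: no.
Legal moves: none.
Count: 0.

0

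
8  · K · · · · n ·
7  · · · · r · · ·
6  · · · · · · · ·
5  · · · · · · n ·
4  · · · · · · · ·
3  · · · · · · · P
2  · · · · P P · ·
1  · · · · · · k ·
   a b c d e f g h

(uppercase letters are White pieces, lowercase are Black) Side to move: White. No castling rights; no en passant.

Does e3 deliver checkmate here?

no

After e3: black king on g1; in check: no.
Black is not in check, so this cannot be checkmate.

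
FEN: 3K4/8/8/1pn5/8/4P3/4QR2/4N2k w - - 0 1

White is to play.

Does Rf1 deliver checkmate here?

After Rf1: black king on h1; in check: yes, from the white rook on f1.
King squares — g1: attacked by Rf1; g2: attacked by Ne1; h2: attacked by Qe2.
Black has no legal moves → checkmate.

yes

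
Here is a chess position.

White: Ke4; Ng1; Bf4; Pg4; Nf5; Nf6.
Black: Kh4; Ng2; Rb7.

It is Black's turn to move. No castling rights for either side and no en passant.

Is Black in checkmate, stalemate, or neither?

Black to move; black king on h4.
In check: yes, from the white knight on f5.
King squares — g3: attacked by Bf4; h3: attacked by Ng1; g4: attacked by Nf6; g5: attacked by Bf4; h5: attacked by Pg4.
Legal moves for Black: none.
In check with no legal moves → checkmate.

checkmate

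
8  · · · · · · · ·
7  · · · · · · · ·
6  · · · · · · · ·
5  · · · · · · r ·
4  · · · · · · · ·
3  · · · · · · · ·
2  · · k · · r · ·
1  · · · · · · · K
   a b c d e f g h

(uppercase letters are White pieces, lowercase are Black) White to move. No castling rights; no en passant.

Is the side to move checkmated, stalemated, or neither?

stalemate

White to move; white king on h1.
In check: no.
King squares — g1: attacked by Rg5; g2: attacked by Rf2; h2: attacked by Rf2.
Legal moves for White: none.
Not in check and no legal moves → stalemate.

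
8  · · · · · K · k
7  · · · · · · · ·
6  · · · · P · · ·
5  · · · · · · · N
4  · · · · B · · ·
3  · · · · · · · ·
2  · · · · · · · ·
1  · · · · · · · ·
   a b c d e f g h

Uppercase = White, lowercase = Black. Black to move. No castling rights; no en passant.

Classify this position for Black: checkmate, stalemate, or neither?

Black to move; black king on h8.
In check: no.
King squares — g7: attacked by Nh5; h7: attacked by Be4; g8: attacked by Kf8.
Legal moves for Black: none.
Not in check and no legal moves → stalemate.

stalemate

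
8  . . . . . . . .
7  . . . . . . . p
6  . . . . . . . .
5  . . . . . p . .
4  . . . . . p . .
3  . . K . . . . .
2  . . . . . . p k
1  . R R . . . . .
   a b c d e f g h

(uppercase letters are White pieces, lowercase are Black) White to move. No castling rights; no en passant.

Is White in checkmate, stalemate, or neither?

White to move; white king on c3.
In check: no.
Legal moves for White include: Kd4, Kc4, Kb4, Kd3, Kb3, Kd2, Kc2, Kb2, Rc2, Rh1+, Rg1, Rf1, Re1, Rd1, Rb8, Rb7, Rb6, Rb5, ... (list truncated; more exist).
White has legal moves and is not in check → neither.

neither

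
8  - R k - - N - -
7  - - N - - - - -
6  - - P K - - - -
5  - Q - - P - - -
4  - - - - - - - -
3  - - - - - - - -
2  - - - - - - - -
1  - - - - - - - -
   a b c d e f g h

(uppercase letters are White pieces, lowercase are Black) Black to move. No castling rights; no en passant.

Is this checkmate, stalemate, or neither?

Black to move; black king on c8.
In check: yes, from the white rook on b8.
King squares — b7: attacked by Qb5; c7: attacked by Kd6; d7: attacked by Pc6; b8: attacked by Qb5; d8: attacked by Rb8.
Legal moves for Black: none.
In check with no legal moves → checkmate.

checkmate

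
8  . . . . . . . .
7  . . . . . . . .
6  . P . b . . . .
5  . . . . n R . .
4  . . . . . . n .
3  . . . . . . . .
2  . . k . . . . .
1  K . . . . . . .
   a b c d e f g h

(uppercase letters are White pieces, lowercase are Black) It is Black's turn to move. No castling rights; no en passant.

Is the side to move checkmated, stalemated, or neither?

Black to move; black king on c2.
In check: no.
Legal moves for Black include: Bf8, Bb8, Be7, Bc7, Bc5, Bb4, Ba3, Nf7, Nd7, Ng6, Nc6, Nc4, Nf3, Nd3, Nh6, Nf6, Ne3, Nh2, ... (list truncated; more exist).
Black has legal moves and is not in check → neither.

neither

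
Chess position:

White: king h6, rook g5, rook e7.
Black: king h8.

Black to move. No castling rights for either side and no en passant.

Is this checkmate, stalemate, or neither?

stalemate

Black to move; black king on h8.
In check: no.
King squares — g7: attacked by Rg5; h7: attacked by Kh6; g8: attacked by Rg5.
Legal moves for Black: none.
Not in check and no legal moves → stalemate.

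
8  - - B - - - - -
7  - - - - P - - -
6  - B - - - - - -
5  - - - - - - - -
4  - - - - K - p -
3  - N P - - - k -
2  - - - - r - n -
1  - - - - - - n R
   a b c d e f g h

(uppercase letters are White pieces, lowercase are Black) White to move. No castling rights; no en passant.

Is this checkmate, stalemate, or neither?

neither

White to move; white king on e4.
In check: yes, from the black rook on e2.
King squares — d3: available; e3: attacked by Re2; f3: attacked by Ng1; d4: available; f4: attacked by Ng2; d5: available; e5: attacked by Re2; f5: available.
Legal moves for White: Kf5, Kd5, Kd4, Kd3, Be3.
White is in check but has 5 legal moves → neither.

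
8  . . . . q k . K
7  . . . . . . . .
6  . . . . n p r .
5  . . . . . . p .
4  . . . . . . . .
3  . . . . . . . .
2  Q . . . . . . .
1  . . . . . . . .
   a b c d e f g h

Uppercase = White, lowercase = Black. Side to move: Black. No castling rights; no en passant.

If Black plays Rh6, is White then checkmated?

yes

After Rh6: white king on h8; in check: yes, from the black rook on h6.
King squares — g7: attacked by Ne6; h7: attacked by Rh6; g8: attacked by Kf8.
White has no legal moves → checkmate.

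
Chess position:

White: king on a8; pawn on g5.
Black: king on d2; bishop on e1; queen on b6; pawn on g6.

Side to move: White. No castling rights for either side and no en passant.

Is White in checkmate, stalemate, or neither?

stalemate

White to move; white king on a8.
In check: no.
King squares — a7: attacked by Qb6; b7: attacked by Qb6; b8: attacked by Qb6.
Legal moves for White: none.
Not in check and no legal moves → stalemate.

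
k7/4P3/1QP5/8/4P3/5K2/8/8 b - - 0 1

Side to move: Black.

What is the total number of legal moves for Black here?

0

Black to move; king on a8.
In check: no.
Legal moves: none.
Count: 0.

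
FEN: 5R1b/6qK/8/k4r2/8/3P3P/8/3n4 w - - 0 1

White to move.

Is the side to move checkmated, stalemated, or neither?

checkmate

White to move; white king on h7.
In check: yes, from the black queen on g7.
King squares — g6: attacked by Qg7; h6: attacked by Qg7; g7: attacked by Bh8; g8: attacked by Qg7; h8: attacked by Qg7.
Legal moves for White: none.
In check with no legal moves → checkmate.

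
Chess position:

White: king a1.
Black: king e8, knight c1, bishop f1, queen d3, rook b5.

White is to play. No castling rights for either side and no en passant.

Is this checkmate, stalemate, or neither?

stalemate

White to move; white king on a1.
In check: no.
King squares — b1: attacked by Qd3; a2: attacked by Nc1; b2: attacked by Rb5.
Legal moves for White: none.
Not in check and no legal moves → stalemate.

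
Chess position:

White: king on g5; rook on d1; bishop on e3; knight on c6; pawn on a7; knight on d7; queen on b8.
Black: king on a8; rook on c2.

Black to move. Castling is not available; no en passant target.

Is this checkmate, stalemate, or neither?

checkmate

Black to move; black king on a8.
In check: yes, from the white queen on b8.
King squares — a7: attacked by Be3; b7: attacked by Qb8; b8: attacked by Nc6.
Legal moves for Black: none.
In check with no legal moves → checkmate.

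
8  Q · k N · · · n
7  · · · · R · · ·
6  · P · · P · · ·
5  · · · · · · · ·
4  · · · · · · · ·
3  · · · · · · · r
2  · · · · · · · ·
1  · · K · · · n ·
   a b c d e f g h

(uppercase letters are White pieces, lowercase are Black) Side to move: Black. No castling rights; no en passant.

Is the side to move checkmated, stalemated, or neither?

Black to move; black king on c8.
In check: yes, from the white queen on a8.
King squares — b7: attacked by Re7; c7: attacked by Pb6; d7: attacked by Pe6; b8: attacked by Qa8; d8: attacked by Qa8.
Legal moves for Black: none.
In check with no legal moves → checkmate.

checkmate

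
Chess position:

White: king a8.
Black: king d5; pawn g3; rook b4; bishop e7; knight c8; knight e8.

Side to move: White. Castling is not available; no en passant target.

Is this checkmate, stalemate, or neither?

stalemate

White to move; white king on a8.
In check: no.
King squares — a7: attacked by Nc8; b7: attacked by Rb4; b8: attacked by Rb4.
Legal moves for White: none.
Not in check and no legal moves → stalemate.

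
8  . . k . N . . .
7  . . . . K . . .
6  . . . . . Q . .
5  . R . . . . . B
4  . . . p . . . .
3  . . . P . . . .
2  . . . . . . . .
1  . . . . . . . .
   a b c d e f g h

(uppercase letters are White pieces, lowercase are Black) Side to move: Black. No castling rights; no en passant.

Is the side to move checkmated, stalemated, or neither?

stalemate

Black to move; black king on c8.
In check: no.
King squares — b7: attacked by Rb5; c7: attacked by Ne8; d7: attacked by Ke7; b8: attacked by Rb5; d8: attacked by Ke7.
Legal moves for Black: none.
Not in check and no legal moves → stalemate.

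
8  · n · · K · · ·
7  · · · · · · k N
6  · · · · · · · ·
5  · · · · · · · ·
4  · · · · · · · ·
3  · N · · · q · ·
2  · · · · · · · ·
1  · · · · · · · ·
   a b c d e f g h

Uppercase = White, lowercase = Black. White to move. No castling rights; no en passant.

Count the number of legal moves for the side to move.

White to move; king on e8.
In check: no.
Legal moves: Kd8, Ke7, Nf8, Nf6, Ng5, Nc5, Na5, Nd4, Nd2, Nc1, Na1.
Count: 11.

11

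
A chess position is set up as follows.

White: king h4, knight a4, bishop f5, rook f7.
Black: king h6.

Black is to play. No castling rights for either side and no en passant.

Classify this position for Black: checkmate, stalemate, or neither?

stalemate

Black to move; black king on h6.
In check: no.
King squares — g5: attacked by Kh4; h5: attacked by Kh4; g6: attacked by Bf5; g7: attacked by Rf7; h7: attacked by Bf5.
Legal moves for Black: none.
Not in check and no legal moves → stalemate.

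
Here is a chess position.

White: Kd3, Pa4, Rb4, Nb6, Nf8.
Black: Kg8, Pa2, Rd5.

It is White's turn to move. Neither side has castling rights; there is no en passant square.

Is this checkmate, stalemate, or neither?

neither

White to move; white king on d3.
In check: yes, from the black rook on d5.
Legal moves for White: Ke4, Kc4, Ke3, Kc3, Ke2, Kc2, Nxd5, Rd4.
White is in check but has 8 legal moves → neither.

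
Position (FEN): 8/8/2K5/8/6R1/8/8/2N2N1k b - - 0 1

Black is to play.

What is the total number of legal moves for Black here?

Black to move; king on h1.
In check: no.
Legal moves: none.
Count: 0.

0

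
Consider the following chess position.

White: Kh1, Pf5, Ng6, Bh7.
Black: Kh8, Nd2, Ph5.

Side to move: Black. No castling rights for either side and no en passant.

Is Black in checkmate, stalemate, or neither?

neither

Black to move; black king on h8.
In check: yes, from the white knight on g6.
Legal moves for Black: Kxh7, Kg7.
Black is in check but has 2 legal moves → neither.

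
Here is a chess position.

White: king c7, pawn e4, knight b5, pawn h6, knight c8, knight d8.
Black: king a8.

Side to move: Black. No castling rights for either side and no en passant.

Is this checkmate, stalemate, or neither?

stalemate

Black to move; black king on a8.
In check: no.
King squares — a7: attacked by Nb5; b7: attacked by Kc7; b8: attacked by Kc7.
Legal moves for Black: none.
Not in check and no legal moves → stalemate.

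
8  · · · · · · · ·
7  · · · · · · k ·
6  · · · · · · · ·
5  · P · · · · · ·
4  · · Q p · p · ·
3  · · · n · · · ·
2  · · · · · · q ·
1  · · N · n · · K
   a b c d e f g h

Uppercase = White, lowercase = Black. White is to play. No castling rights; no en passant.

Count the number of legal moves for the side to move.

White to move; king on h1.
In check: yes, from the black queen on g2.
Legal moves: none.
Count: 0.

0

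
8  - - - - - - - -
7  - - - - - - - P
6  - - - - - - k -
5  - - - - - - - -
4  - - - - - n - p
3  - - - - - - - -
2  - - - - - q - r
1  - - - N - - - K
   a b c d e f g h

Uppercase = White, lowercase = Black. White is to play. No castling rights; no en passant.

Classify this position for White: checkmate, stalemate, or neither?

White to move; white king on h1.
In check: yes, from the black rook on h2.
King squares — g1: attacked by Qf2; g2: attacked by Qf2; h2: attacked by Qf2.
Legal moves for White: none.
In check with no legal moves → checkmate.

checkmate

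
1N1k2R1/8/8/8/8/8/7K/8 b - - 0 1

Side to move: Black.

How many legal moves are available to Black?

2

Black to move; king on d8.
In check: yes, from the white rook on g8.
Legal moves: Ke7, Kc7.
Count: 2.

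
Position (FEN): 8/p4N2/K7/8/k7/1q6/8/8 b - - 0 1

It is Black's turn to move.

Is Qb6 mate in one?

After Qb6: white king on a6; in check: yes, from the black queen on b6.
King squares — a5: attacked by Ka4; b5: attacked by Ka4; b6: attacked by Pa7; a7: attacked by Qb6; b7: attacked by Qb6.
White has no legal moves → checkmate.

yes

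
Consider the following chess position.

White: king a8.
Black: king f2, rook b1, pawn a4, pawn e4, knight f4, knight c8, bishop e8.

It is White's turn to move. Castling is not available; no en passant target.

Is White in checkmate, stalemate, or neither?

White to move; white king on a8.
In check: no.
King squares — a7: attacked by Nc8; b7: attacked by Rb1; b8: attacked by Rb1.
Legal moves for White: none.
Not in check and no legal moves → stalemate.

stalemate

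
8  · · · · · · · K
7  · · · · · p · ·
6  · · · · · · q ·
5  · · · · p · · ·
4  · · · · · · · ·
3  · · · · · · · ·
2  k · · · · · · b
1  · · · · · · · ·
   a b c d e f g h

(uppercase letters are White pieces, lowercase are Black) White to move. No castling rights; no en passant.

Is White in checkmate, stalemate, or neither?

White to move; white king on h8.
In check: no.
King squares — g7: attacked by Qg6; h7: attacked by Qg6; g8: attacked by Qg6.
Legal moves for White: none.
Not in check and no legal moves → stalemate.

stalemate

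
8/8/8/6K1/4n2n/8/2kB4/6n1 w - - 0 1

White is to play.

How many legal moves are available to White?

5

White to move; king on g5.
In check: yes, from the black knight on e4.
Legal moves: Kh6, Kh5, Kxh4, Kg4, Kf4.
Count: 5.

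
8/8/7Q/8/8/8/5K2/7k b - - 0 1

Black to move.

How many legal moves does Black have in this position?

Black to move; king on h1.
In check: yes, from the white queen on h6.
Legal moves: none.
Count: 0.

0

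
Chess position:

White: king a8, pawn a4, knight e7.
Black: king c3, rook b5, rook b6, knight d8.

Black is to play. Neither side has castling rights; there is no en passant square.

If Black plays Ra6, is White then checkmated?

yes

After Ra6: white king on a8; in check: yes, from the black rook on a6.
King squares — a7: attacked by Ra6; b7: attacked by Rb5; b8: attacked by Rb5.
White has no legal moves → checkmate.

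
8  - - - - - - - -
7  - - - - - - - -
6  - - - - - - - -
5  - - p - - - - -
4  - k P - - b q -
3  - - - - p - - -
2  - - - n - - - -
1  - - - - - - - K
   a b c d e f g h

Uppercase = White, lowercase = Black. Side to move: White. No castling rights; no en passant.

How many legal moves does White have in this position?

0

White to move; king on h1.
In check: no.
Legal moves: none.
Count: 0.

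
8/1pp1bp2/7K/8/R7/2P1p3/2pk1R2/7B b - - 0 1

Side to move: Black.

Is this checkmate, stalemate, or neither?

neither

Black to move; black king on d2.
In check: yes, from the white rook on f2.
Legal moves for Black: Kd3, Kxc3, Ke1, Kd1, Kc1, exf2, e2.
Black is in check but has 7 legal moves → neither.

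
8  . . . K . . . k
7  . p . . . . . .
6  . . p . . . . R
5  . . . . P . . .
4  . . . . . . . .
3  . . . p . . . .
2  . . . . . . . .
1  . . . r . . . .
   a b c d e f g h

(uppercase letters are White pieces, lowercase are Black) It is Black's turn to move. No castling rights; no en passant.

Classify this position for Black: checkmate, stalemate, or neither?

neither

Black to move; black king on h8.
In check: yes, from the white rook on h6.
Legal moves for Black: Kg8, Kg7.
Black is in check but has 2 legal moves → neither.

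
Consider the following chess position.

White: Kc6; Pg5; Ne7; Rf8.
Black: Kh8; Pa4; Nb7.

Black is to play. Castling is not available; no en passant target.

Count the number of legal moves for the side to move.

2

Black to move; king on h8.
In check: yes, from the white rook on f8.
Legal moves: Kh7, Kg7.
Count: 2.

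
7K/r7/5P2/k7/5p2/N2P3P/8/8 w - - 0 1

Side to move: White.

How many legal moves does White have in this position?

8

White to move; king on h8.
In check: no.
Legal moves: Kg8, Nb5, Nc4+, Nc2, Nb1, f7, h4, d4.
Count: 8.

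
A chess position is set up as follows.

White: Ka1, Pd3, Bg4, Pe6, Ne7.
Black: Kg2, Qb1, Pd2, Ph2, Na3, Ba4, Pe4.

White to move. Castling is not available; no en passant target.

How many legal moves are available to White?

0

White to move; king on a1.
In check: yes, from the black queen on b1.
Legal moves: none.
Count: 0.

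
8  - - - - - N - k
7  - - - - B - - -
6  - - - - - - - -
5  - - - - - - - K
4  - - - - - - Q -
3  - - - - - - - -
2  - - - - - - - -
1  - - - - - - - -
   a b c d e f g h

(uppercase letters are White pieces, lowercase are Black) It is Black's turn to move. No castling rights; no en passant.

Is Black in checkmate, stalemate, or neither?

stalemate

Black to move; black king on h8.
In check: no.
King squares — g7: attacked by Qg4; h7: attacked by Nf8; g8: attacked by Qg4.
Legal moves for Black: none.
Not in check and no legal moves → stalemate.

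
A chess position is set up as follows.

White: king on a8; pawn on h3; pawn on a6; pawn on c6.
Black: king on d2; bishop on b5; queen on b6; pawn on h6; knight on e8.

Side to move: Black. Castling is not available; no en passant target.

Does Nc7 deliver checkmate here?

yes

After Nc7: white king on a8; in check: yes, from the black knight on c7.
King squares — a7: attacked by Qb6; b7: attacked by Qb6; b8: attacked by Qb6.
White has no legal moves → checkmate.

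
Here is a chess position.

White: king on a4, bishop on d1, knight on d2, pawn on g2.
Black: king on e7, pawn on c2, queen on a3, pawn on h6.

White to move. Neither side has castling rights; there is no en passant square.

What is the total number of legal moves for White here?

White to move; king on a4.
In check: yes, from the black queen on a3.
Legal moves: Kb5, Kxa3.
Count: 2.

2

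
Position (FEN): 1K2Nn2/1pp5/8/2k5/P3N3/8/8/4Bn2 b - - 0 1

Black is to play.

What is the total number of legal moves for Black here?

Black to move; king on c5.
In check: yes, from the white knight on e4.
Legal moves: Kc6, Kb6, Kd5, Kd4, Kc4.
Count: 5.

5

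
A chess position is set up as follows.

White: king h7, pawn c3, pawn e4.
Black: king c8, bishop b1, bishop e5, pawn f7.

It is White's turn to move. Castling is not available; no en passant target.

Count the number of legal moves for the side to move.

White to move; king on h7.
In check: no.
Legal moves: Kg8, Kh6, c4.
Count: 3.

3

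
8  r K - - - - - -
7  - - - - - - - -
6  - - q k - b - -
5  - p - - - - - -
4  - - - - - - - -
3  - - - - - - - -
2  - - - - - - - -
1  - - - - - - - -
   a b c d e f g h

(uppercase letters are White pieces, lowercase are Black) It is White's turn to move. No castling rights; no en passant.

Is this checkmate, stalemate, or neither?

White to move; white king on b8.
In check: yes, from the black rook on a8.
King squares — a7: attacked by Ra8; b7: attacked by Qc6; c7: attacked by Qc6; a8: attacked by Qc6; c8: attacked by Qc6.
Legal moves for White: none.
In check with no legal moves → checkmate.

checkmate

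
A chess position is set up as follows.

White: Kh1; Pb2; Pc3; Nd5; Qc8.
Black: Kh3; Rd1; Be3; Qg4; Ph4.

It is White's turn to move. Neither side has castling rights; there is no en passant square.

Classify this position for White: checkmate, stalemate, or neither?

checkmate

White to move; white king on h1.
In check: yes, from the black rook on d1.
King squares — g1: attacked by Rd1; g2: attacked by Kh3; h2: attacked by Kh3.
Legal moves for White: none.
In check with no legal moves → checkmate.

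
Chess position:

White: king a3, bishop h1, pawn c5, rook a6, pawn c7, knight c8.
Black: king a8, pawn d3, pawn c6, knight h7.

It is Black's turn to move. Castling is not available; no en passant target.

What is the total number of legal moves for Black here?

Black to move; king on a8.
In check: yes, from the white rook on a6.
Legal moves: Kb7.
Count: 1.

1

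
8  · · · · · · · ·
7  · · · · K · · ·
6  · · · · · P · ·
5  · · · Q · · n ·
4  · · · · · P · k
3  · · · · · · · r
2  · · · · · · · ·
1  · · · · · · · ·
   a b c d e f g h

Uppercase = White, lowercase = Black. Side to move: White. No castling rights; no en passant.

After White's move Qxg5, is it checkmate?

After Qxg5: black king on h4; in check: yes, from the white queen on g5.
King squares — g3: attacked by Qg5; h3: own rook; g4: attacked by Qg5; g5: attacked by Pf4; h5: attacked by Qg5.
Black has no legal moves → checkmate.

yes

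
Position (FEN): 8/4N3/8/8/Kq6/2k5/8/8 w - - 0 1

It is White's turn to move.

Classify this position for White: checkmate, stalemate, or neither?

White to move; white king on a4.
In check: yes, from the black queen on b4.
King squares — a3: attacked by Qb4; b3: attacked by Kc3; b4: attacked by Kc3; a5: attacked by Qb4; b5: attacked by Qb4.
Legal moves for White: none.
In check with no legal moves → checkmate.

checkmate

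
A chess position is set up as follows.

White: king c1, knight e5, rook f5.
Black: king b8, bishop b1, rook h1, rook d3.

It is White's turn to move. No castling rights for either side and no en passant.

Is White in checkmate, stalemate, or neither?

White to move; white king on c1.
In check: yes, from the black rook on h1.
King squares — b1: attacked by Rh1; d1: attacked by Rh1; b2: available; c2: attacked by Bb1; d2: attacked by Rd3.
Legal moves for White: Kb2, Rf1.
White is in check but has 2 legal moves → neither.

neither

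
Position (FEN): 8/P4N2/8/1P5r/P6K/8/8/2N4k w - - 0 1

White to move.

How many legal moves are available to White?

White to move; king on h4.
In check: yes, from the black rook on h5.
Legal moves: Kxh5, Kg4, Kg3.
Count: 3.

3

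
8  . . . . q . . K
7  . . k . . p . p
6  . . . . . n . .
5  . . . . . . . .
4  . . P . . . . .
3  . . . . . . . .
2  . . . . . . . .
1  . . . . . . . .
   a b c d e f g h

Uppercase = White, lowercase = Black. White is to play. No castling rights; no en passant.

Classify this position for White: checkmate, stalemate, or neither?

White to move; white king on h8.
In check: yes, from the black queen on e8.
Legal moves for White: Kg7.
White is in check but has 1 legal move → neither.

neither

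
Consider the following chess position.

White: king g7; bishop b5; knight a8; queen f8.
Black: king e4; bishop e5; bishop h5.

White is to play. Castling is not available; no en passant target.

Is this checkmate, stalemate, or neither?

neither

White to move; white king on g7.
In check: yes, from the black bishop on e5.
King squares — f6: attacked by Be5; g6: attacked by Bh5; h6: available; f7: attacked by Bh5; h7: available; f8: own queen; g8: available; h8: attacked by Be5.
Legal moves for White: Kg8, Kh7, Kh6, Qf6.
White is in check but has 4 legal moves → neither.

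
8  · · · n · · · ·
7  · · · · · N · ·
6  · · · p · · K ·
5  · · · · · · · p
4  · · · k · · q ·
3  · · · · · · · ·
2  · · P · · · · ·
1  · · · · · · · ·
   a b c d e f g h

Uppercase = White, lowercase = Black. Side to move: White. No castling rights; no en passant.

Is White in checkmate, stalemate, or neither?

White to move; white king on g6.
In check: yes, from the black queen on g4.
King squares — f5: attacked by Qg4; g5: attacked by Qg4; h5: attacked by Qg4; f6: available; h6: available; f7: own knight; g7: attacked by Qg4; h7: available.
Legal moves for White: Kh7, Kh6, Kf6, Ng5.
White is in check but has 4 legal moves → neither.

neither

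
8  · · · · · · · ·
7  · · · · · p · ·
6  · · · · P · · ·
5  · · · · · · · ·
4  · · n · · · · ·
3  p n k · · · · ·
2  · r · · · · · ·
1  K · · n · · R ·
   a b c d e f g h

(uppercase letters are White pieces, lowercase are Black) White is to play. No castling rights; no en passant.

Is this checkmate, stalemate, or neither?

checkmate

White to move; white king on a1.
In check: yes, from the black knight on b3.
King squares — b1: attacked by Rb2; a2: attacked by Rb2; b2: attacked by Nd1.
Legal moves for White: none.
In check with no legal moves → checkmate.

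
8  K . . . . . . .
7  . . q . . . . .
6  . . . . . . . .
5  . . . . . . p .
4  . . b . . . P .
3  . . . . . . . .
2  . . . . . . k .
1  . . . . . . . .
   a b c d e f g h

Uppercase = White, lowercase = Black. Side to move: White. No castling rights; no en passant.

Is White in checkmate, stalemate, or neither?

White to move; white king on a8.
In check: no.
King squares — a7: attacked by Qc7; b7: attacked by Qc7; b8: attacked by Qc7.
Legal moves for White: none.
Not in check and no legal moves → stalemate.

stalemate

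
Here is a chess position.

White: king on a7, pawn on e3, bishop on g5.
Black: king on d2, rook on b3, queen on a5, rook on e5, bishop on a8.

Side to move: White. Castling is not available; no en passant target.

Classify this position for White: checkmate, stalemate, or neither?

White to move; white king on a7.
In check: yes, from the black queen on a5.
King squares — a6: attacked by Qa5; b6: attacked by Rb3; b7: attacked by Rb3; a8: attacked by Qa5; b8: attacked by Rb3.
Legal moves for White: none.
In check with no legal moves → checkmate.

checkmate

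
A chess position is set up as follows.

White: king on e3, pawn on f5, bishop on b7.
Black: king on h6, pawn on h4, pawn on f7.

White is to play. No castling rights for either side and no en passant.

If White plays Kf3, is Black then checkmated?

After Kf3: black king on h6; in check: no.
Black is not in check, so this cannot be checkmate.

no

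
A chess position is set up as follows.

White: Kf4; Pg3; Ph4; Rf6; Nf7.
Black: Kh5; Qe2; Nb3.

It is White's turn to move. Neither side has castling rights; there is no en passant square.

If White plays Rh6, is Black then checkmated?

After Rh6: black king on h5; in check: yes, from the white rook on h6.
King squares — g4: attacked by Kf4; h4: attacked by Pg3; g5: attacked by Kf4; g6: attacked by Rh6; h6: attacked by Nf7.
Black has no legal moves → checkmate.

yes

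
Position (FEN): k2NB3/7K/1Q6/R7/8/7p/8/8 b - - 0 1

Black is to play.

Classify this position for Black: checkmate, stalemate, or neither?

checkmate

Black to move; black king on a8.
In check: yes, from the white rook on a5.
King squares — a7: attacked by Ra5; b7: attacked by Qb6; b8: attacked by Qb6.
Legal moves for Black: none.
In check with no legal moves → checkmate.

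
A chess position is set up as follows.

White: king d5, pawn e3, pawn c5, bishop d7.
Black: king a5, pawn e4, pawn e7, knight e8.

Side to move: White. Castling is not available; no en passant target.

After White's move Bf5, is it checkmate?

no

After Bf5: black king on a5; in check: no.
Black is not in check, so this cannot be checkmate.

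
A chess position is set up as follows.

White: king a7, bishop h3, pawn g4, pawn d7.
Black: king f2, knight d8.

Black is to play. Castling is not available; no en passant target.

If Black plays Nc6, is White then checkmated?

After Nc6: white king on a7; in check: yes, from the black knight on c6.
White has 4 legal replies: Ka8, Kb7, Kb6, Ka6.
In check but a legal move exists → not checkmate.

no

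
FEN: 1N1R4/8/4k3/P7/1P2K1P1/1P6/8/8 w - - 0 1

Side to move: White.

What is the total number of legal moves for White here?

White to move; king on e4.
In check: no.
Legal moves: Rh8, Rg8, Rf8, Re8+, Rc8, Rd7, Rd6+, Rd5, Rd4, Rd3, Rd2, Rd1, Nd7, Nc6, Na6, Kf4, Kd4, Kf3, Ke3, Kd3, a6, g5, b5.
Count: 23.

23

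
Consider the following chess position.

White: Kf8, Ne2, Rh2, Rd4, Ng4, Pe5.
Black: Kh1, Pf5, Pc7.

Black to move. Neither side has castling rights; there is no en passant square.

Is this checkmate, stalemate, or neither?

checkmate

Black to move; black king on h1.
In check: yes, from the white rook on h2.
King squares — g1: attacked by Ne2; g2: attacked by Rh2; h2: attacked by Ng4.
Legal moves for Black: none.
In check with no legal moves → checkmate.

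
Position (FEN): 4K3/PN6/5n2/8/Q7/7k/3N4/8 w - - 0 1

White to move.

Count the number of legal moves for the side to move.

4

White to move; king on e8.
In check: yes, from the black knight on f6.
Legal moves: Kf8, Kd8, Kf7, Ke7.
Count: 4.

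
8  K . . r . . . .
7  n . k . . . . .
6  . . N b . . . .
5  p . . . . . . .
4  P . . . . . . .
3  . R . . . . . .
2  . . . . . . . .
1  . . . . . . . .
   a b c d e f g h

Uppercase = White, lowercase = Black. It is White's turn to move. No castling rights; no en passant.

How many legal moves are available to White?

4

White to move; king on a8.
In check: yes, from the black rook on d8.
Legal moves: Kxa7, Nxd8, Nb8, Rb8.
Count: 4.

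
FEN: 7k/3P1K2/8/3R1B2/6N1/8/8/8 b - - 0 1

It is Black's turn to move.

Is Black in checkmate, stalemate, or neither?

stalemate

Black to move; black king on h8.
In check: no.
King squares — g7: attacked by Kf7; h7: attacked by Bf5; g8: attacked by Kf7.
Legal moves for Black: none.
Not in check and no legal moves → stalemate.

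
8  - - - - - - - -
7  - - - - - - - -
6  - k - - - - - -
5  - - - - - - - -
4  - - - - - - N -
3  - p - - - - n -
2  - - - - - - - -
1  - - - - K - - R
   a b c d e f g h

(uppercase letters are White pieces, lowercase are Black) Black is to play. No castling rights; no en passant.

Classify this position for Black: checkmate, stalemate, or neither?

Black to move; black king on b6.
In check: no.
Legal moves for Black: Kc7, Kb7, Ka7, Kc6, Ka6, Kc5, Kb5, Ka5, Nh5, Nf5, Ne4, Ne2, Nxh1, Nf1, b2.
Black has 15 legal moves and is not in check → neither.

neither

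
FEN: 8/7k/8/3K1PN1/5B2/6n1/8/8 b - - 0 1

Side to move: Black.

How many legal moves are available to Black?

4

Black to move; king on h7.
In check: yes, from the white knight on g5.
Legal moves: Kh8, Kg8, Kg7, Kh6.
Count: 4.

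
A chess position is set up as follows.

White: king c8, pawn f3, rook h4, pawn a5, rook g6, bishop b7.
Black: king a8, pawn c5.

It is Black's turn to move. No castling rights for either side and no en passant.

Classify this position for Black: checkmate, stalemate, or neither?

neither

Black to move; black king on a8.
In check: yes, from the white bishop on b7.
King squares — a7: available; b7: attacked by Kc8; b8: attacked by Kc8.
Legal moves for Black: Ka7.
Black is in check but has 1 legal move → neither.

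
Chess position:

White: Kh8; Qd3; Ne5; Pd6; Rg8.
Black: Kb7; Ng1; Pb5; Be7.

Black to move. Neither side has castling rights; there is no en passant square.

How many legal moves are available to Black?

Black to move; king on b7.
In check: no.
Legal moves: Bf8, Bd8, Bf6+, Bxd6, Bg5, Bh4, Ka7, Kb6, Ka6, Nh3, Nf3, Ne2, b4.
Count: 13.

13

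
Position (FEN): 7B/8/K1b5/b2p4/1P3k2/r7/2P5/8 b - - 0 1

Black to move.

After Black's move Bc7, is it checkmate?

After Bc7: white king on a6; in check: yes, from the black rook on a3.
King squares — a5: attacked by Ra3; b5: attacked by Bc6; b6: attacked by Bc7; a7: attacked by Ra3; b7: attacked by Bc6.
White has no legal moves → checkmate.

yes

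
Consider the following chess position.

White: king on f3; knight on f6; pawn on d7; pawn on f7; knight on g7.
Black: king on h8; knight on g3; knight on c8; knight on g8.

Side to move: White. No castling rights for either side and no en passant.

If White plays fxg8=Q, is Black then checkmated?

After fxg8=Q: black king on h8; in check: yes, from the white queen on g8.
King squares — g7: attacked by Qg8; h7: attacked by Nf6; g8: attacked by Nf6.
Black has no legal moves → checkmate.

yes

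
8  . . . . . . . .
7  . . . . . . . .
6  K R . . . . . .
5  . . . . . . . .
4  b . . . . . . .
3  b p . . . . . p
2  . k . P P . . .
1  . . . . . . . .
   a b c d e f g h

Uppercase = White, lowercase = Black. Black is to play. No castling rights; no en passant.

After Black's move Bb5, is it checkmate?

After Bb5: white king on a6; in check: yes, from the black bishop on b5.
White has 5 legal replies: Kb7, Ka7, Kxb5, Ka5, Rxb5.
In check but a legal move exists → not checkmate.

no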